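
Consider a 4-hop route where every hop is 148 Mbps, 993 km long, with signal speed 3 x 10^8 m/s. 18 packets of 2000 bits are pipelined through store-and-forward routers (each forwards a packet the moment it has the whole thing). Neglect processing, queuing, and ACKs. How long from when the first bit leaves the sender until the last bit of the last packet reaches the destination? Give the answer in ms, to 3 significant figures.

Per-hop transmission t_tx = L/R = 2000/148000000 = 0.0135135 ms.
Per-hop propagation t_prop = 993000/300000000 = 3.31 ms.
Pipeline fill: first packet needs 4·t_tx to clear all hops; remaining 17 packets each add one t_tx.
Total = (4+18-1)·t_tx + 4·t_prop = 21·0.0135135 + 4·3.31 = 13.5 ms.

13.5 ms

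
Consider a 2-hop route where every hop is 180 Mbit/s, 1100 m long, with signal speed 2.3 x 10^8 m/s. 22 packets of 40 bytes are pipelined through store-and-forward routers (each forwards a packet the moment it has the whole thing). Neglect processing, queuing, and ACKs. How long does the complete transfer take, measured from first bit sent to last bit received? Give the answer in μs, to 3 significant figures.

50.5 μs

Per-hop transmission t_tx = L/R = 320/180000000 = 1.77778 μs.
Per-hop propagation t_prop = 1100/2.3e+08 = 4.78261 μs.
Pipeline fill: first packet needs 2·t_tx to clear all hops; remaining 21 packets each add one t_tx.
Total = (2+22-1)·t_tx + 2·t_prop = 23·1.77778 + 2·4.78261 = 50.5 μs.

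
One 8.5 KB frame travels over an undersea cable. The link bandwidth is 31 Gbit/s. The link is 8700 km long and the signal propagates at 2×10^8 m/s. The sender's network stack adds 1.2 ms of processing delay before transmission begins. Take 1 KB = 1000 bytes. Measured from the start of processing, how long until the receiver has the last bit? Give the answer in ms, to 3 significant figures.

L = 68000 bits.
Transmission delay = L/R = 68000 / 31000000000 = 0.00219355 ms.
Propagation delay = d/s = 8700000 m / 200000000 m/s = 43.5 ms.
Plus processing delay 1.2 ms = 1.2 ms.
Total = 44.7 ms.

44.7 ms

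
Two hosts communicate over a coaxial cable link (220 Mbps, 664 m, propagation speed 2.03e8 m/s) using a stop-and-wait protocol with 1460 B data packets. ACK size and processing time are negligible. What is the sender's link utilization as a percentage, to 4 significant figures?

89.03 %

t_tx = L/R = 11680/220000000 = 5.30909e-05 s.
t_prop = 664/2.03e+08 = 3.27094e-06 s; RTT = 6.54187e-06 s.
Cycle = t_tx + RTT = 5.96328e-05 s.
Utilization = t_tx / cycle = 5.30909e-05/5.96328e-05 = 89.03 %.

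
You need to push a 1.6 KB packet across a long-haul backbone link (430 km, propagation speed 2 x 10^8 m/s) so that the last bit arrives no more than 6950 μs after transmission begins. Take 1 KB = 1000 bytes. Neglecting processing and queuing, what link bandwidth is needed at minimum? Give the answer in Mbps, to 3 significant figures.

L = 12800 bits.
Propagation delay = 430000 / 200000000 = 2150 μs.
Transmission budget = 6950 − 2150 = 4800 μs.
R ≥ L / t_tx = 12800 bits / 0.0048 s = 2.67 Mbps.

2.67 Mbps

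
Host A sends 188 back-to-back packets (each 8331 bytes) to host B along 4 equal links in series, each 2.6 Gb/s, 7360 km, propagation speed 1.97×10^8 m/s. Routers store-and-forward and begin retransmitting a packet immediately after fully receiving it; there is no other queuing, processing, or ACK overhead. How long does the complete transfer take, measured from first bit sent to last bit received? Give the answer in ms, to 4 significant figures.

Per-hop transmission t_tx = L/R = 66648/2600000000 = 0.0256338 ms.
Per-hop propagation t_prop = 7360000/197000000 = 37.3604 ms.
Pipeline fill: first packet needs 4·t_tx to clear all hops; remaining 187 packets each add one t_tx.
Total = (4+188-1)·t_tx + 4·t_prop = 191·0.0256338 + 4·37.3604 = 154.3 ms.

154.3 ms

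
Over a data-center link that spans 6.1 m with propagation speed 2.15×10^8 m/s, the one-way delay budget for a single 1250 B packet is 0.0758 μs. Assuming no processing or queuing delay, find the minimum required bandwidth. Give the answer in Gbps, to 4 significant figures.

210.8 Gbps

L = 10000 bits.
Propagation delay = 6.1 / 215000000 = 0.0283721 μs.
Transmission budget = 0.0758 − 0.0283721 = 0.0474279 μs.
R ≥ L / t_tx = 10000 bits / 4.74279e-08 s = 210.8 Gbps.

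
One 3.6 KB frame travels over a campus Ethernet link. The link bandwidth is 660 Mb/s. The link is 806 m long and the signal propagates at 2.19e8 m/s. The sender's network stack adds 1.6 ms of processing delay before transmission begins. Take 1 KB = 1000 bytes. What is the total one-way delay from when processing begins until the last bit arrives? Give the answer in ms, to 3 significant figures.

1.65 ms

L = 28800 bits.
Transmission delay = L/R = 28800 / 660000000 = 0.0436364 ms.
Propagation delay = d/s = 806 m / 219000000 m/s = 0.00368037 ms.
Plus processing delay 1.6 ms = 1.6 ms.
Total = 1.65 ms.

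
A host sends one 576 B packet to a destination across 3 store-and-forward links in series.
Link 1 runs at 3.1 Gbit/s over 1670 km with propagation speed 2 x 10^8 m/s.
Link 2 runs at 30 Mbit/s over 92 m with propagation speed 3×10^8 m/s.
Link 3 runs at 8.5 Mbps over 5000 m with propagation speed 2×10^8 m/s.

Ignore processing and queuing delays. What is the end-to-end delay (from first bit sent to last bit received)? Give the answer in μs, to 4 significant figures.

L = 576 × 8 = 4608 bits.
Transmission delays (L/R per hop): 1.48645, 153.6, 542.118 μs; sum = 697.204 μs.
Propagation delays (d/s per hop): 8350, 0.306667, 25 μs; sum = 8375.31 μs.
End-to-end = 9073 μs.

9073 μs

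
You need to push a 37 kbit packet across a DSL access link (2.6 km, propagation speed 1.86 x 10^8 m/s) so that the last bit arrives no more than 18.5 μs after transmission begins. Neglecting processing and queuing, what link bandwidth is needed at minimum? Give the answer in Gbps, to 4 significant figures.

8.183 Gbps

Propagation delay = 2600 / 186000000 = 13.9785 μs.
Transmission budget = 18.5 − 13.9785 = 4.52151 μs.
R ≥ L / t_tx = 37000 bits / 4.52151e-06 s = 8.183 Gbps.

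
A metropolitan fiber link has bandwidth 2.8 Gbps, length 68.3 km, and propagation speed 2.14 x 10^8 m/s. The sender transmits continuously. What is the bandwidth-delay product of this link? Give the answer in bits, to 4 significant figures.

Propagation delay = 68300 / 214000000 = 0.000319159 s.
BDP = R × t_prop = 2800000000 × 0.000319159 = 893645 bits.

893600 bits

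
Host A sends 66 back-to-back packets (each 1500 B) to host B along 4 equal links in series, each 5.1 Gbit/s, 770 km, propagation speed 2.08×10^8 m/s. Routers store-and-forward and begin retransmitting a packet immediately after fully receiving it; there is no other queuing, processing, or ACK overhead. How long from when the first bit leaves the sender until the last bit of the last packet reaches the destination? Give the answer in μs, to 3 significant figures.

15000 μs

Per-hop transmission t_tx = L/R = 12000/5100000000 = 2.35294 μs.
Per-hop propagation t_prop = 770000/208000000 = 3701.92 μs.
Pipeline fill: first packet needs 4·t_tx to clear all hops; remaining 65 packets each add one t_tx.
Total = (4+66-1)·t_tx + 4·t_prop = 69·2.35294 + 4·3701.92 = 15000 μs.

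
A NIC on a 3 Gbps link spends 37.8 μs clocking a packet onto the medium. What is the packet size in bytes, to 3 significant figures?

L = R × t_tx = 3000000000 b/s × 3.78e-05 s = 113400 bits.
In bytes: 113400 / 8 = 14200 bytes.

14200 bytes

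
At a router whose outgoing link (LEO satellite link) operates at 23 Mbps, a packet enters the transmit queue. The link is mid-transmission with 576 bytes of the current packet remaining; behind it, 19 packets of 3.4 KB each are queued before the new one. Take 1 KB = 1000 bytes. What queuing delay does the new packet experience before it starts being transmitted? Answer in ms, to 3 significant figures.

Each queued packet: L/R = 27200/23000000 = 1.18261 ms.
19 queued → 22.4696 ms.
Plus remaining 4608 bits of current packet: 0.200348 ms.
Queuing delay = 22.7 ms.

22.7 ms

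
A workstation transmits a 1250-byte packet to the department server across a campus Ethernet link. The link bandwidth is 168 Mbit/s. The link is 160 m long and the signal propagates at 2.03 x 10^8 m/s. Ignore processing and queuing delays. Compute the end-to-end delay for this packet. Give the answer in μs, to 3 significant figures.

60.3 μs

L = 1250 × 8 = 10000 bits.
Transmission delay = L/R = 10000 / 168000000 = 59.5238 μs.
Propagation delay = d/s = 160 m / 2.03e+08 m/s = 0.788177 μs.
Total = 60.3 μs.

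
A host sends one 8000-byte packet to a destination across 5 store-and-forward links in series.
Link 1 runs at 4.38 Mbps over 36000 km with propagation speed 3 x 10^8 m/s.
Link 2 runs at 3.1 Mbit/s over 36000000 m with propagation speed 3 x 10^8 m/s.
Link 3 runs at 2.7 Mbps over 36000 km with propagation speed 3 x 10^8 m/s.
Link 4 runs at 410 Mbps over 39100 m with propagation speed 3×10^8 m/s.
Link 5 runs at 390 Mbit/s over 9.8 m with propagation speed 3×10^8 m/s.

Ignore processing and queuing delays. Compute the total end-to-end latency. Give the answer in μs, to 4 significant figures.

419400 μs

L = 8000 × 8 = 64000 bits.
Transmission delays (L/R per hop): 14611.9, 20645.2, 23703.7, 156.098, 164.103 μs; sum = 59280.9 μs.
Propagation delays (d/s per hop): 120000, 120000, 120000, 130.333, 0.0326667 μs; sum = 360130 μs.
End-to-end = 419400 μs.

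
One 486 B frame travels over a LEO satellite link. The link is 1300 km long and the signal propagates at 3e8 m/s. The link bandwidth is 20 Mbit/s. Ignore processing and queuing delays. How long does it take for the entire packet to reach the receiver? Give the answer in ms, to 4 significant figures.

4.528 ms

L = 486 × 8 = 3888 bits.
Transmission delay = L/R = 3888 / 20000000 = 0.1944 ms.
Propagation delay = d/s = 1300000 m / 300000000 m/s = 4.33333 ms.
Total = 4.528 ms.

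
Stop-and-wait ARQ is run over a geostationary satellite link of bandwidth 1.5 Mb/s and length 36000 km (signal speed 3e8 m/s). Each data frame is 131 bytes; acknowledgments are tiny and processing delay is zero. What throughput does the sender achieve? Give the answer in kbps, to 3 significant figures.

4.35 kbps

t_tx = L/R = 1048/1500000 = 0.000698667 s.
t_prop = 36000000/300000000 = 0.12 s; RTT = 0.24 s.
Cycle = t_tx + RTT = 0.240699 s.
Throughput = L / cycle = 1048 / 0.240699 = 4.35 kbps.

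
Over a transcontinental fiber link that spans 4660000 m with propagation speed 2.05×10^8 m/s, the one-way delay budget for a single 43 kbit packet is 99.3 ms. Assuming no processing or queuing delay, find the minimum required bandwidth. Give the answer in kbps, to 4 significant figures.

561.6 kbps

Propagation delay = 4660000 / 2.05e+08 = 22.7317 ms.
Transmission budget = 99.3 − 22.7317 = 76.5683 ms.
R ≥ L / t_tx = 43000 bits / 0.0765683 s = 561.6 kbps.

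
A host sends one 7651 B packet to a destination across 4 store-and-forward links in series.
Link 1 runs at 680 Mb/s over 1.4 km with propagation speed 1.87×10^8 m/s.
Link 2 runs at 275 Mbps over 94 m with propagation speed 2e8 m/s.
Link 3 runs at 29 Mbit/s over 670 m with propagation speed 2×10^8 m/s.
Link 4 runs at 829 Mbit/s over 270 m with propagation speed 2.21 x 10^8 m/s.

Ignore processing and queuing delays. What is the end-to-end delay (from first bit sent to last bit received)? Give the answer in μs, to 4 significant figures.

L = 7651 × 8 = 61208 bits.
Transmission delays (L/R per hop): 90.0118, 222.575, 2110.62, 73.8335 μs; sum = 2497.04 μs.
Propagation delays (d/s per hop): 7.48663, 0.47, 3.35, 1.22172 μs; sum = 12.5284 μs.
End-to-end = 2510 μs.

2510 μs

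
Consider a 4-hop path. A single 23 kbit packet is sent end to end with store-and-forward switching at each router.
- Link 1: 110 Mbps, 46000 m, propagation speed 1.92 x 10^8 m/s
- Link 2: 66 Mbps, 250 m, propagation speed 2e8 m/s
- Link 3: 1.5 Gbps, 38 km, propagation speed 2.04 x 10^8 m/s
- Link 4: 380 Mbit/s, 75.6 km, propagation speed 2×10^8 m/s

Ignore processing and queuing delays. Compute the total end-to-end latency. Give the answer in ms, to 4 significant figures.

1.439 ms

L = 23000 bits.
Transmission delays (L/R per hop): 0.209091, 0.348485, 0.0153333, 0.0605263 ms; sum = 0.633435 ms.
Propagation delays (d/s per hop): 0.239583, 0.00125, 0.186275, 0.378 ms; sum = 0.805108 ms.
End-to-end = 1.439 ms.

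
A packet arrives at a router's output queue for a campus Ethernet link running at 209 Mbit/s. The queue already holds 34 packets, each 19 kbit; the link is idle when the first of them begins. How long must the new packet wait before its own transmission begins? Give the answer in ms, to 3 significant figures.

3.09 ms

Each queued packet: L/R = 19000/209000000 = 0.0909091 ms.
34 queued → 3.09091 ms.
Queuing delay = 3.09 ms.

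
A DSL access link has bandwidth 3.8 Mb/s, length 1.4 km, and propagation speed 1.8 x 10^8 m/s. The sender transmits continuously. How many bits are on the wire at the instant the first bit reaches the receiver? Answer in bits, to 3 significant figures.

Propagation delay = 1400 / 180000000 = 7.77778e-06 s.
BDP = R × t_prop = 3800000 × 7.77778e-06 = 29.5556 bits.

29.6 bits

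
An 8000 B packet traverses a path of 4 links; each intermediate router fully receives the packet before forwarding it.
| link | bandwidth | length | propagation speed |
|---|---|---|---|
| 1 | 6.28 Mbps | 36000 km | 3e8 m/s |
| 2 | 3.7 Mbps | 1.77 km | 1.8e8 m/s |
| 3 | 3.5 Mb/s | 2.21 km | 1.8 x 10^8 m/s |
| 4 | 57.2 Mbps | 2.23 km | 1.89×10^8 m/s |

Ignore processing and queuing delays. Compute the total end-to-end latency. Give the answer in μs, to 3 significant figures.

L = 8000 × 8 = 64000 bits.
Transmission delays (L/R per hop): 10191.1, 17297.3, 18285.7, 1118.88 μs; sum = 46893 μs.
Propagation delays (d/s per hop): 120000, 9.83333, 12.2778, 11.7989 μs; sum = 120034 μs.
End-to-end = 167000 μs.

167000 μs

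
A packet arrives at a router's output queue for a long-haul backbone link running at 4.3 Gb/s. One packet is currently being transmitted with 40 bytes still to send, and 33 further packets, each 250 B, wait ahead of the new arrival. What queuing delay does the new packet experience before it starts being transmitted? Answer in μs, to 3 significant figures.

15.4 μs

Each queued packet: L/R = 2000/4300000000 = 0.465116 μs.
33 queued → 15.3488 μs.
Plus remaining 320 bits of current packet: 0.0744186 μs.
Queuing delay = 15.4 μs.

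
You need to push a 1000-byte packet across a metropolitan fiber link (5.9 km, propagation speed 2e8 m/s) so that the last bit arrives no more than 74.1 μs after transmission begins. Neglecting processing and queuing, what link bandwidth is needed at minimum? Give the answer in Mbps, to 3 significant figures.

L = 8000 bits.
Propagation delay = 5900 / 200000000 = 29.5 μs.
Transmission budget = 74.1 − 29.5 = 44.6 μs.
R ≥ L / t_tx = 8000 bits / 4.46e-05 s = 179 Mbps.

179 Mbps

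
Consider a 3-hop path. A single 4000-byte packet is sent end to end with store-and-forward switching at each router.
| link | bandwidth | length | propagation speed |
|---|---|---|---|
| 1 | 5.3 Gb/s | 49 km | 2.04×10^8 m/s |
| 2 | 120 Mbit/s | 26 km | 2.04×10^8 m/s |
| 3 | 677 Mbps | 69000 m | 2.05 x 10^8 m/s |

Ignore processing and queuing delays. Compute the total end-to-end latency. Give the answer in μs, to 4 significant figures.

1024 μs

L = 4000 × 8 = 32000 bits.
Transmission delays (L/R per hop): 6.03774, 266.667, 47.2674 μs; sum = 319.972 μs.
Propagation delays (d/s per hop): 240.196, 127.451, 336.585 μs; sum = 704.232 μs.
End-to-end = 1024 μs.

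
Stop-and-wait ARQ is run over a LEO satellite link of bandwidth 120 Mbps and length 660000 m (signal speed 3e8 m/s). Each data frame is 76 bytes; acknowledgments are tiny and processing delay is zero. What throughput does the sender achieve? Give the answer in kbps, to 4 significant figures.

138.0 kbps

t_tx = L/R = 608/120000000 = 5.06667e-06 s.
t_prop = 660000/300000000 = 0.0022 s; RTT = 0.0044 s.
Cycle = t_tx + RTT = 0.00440507 s.
Throughput = L / cycle = 608 / 0.00440507 = 138.0 kbps.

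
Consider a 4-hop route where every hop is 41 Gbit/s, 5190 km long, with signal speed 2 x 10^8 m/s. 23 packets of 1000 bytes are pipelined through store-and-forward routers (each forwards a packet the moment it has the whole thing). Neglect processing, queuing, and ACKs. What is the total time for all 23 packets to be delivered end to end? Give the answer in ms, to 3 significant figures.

104 ms

Per-hop transmission t_tx = L/R = 8000/41000000000 = 0.000195122 ms.
Per-hop propagation t_prop = 5190000/200000000 = 25.95 ms.
Pipeline fill: first packet needs 4·t_tx to clear all hops; remaining 22 packets each add one t_tx.
Total = (4+23-1)·t_tx + 4·t_prop = 26·0.000195122 + 4·25.95 = 104 ms.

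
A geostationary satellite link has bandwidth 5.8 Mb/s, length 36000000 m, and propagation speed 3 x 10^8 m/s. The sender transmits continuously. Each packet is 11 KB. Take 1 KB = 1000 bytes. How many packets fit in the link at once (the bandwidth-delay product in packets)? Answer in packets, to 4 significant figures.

7.909 packets

Propagation delay = 36000000 / 300000000 = 0.12 s.
BDP = R × t_prop = 5800000 × 0.12 = 696000 bits.
In packets of 88000 bits: 7.909 packets.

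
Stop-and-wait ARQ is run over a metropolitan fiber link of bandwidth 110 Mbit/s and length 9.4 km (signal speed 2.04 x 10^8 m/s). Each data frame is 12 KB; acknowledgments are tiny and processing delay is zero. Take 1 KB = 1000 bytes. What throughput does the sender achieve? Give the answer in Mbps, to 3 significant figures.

t_tx = L/R = 96000/110000000 = 0.000872727 s.
t_prop = 9400/204000000 = 4.60784e-05 s; RTT = 9.21569e-05 s.
Cycle = t_tx + RTT = 0.000964884 s.
Throughput = L / cycle = 96000 / 0.000964884 = 99.5 Mbps.

99.5 Mbps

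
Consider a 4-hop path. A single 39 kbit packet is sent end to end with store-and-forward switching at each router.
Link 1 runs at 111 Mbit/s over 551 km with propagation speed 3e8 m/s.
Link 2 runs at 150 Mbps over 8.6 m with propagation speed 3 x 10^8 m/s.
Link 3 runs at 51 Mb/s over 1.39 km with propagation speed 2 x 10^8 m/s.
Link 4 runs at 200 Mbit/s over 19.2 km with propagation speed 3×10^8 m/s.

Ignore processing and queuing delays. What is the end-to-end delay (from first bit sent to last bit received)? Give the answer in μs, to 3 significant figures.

L = 39000 bits.
Transmission delays (L/R per hop): 351.351, 260, 764.706, 195 μs; sum = 1571.06 μs.
Propagation delays (d/s per hop): 1836.67, 0.0286667, 6.95, 64 μs; sum = 1907.65 μs.
End-to-end = 3480 μs.

3480 μs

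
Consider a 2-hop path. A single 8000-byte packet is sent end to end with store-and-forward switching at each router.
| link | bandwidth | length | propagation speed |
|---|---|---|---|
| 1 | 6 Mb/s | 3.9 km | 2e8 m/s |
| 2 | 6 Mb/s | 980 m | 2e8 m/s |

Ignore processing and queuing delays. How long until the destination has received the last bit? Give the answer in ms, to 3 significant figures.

21.4 ms

L = 8000 × 8 = 64000 bits.
Transmission delay per hop = L/R = 64000/6000000 = 10.6667 ms; 2 hops → 21.3333 ms.
Propagation delays (d/s per hop): 0.0195, 0.0049 ms; sum = 0.0244 ms.
End-to-end = 21.4 ms.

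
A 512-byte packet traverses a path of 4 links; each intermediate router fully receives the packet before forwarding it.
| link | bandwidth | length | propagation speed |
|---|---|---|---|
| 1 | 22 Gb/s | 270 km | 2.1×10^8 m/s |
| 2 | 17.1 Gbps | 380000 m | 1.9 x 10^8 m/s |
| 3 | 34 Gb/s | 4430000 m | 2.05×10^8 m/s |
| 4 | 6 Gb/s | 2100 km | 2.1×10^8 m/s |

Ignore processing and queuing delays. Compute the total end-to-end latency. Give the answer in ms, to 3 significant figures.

34.9 ms

L = 512 × 8 = 4096 bits.
Transmission delays (L/R per hop): 0.000186182, 0.000239532, 0.000120471, 0.000682667 ms; sum = 0.00122885 ms.
Propagation delays (d/s per hop): 1.28571, 2, 21.6098, 10 ms; sum = 34.8955 ms.
End-to-end = 34.9 ms.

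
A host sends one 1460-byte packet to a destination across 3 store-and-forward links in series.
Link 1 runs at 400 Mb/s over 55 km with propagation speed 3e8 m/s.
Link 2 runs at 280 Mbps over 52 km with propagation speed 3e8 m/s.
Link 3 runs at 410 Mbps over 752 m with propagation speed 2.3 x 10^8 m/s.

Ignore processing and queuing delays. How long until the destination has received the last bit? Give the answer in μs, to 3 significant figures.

459 μs

L = 1460 × 8 = 11680 bits.
Transmission delays (L/R per hop): 29.2, 41.7143, 28.4878 μs; sum = 99.4021 μs.
Propagation delays (d/s per hop): 183.333, 173.333, 3.26957 μs; sum = 359.936 μs.
End-to-end = 459 μs.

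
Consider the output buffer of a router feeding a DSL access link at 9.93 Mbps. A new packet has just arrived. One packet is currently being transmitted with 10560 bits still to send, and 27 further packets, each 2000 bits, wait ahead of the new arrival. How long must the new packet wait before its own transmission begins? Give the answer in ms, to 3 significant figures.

6.50 ms

Each queued packet: L/R = 2000/9930000 = 0.20141 ms.
27 queued → 5.43807 ms.
Plus remaining 10560 bits of current packet: 1.06344 ms.
Queuing delay = 6.50 ms.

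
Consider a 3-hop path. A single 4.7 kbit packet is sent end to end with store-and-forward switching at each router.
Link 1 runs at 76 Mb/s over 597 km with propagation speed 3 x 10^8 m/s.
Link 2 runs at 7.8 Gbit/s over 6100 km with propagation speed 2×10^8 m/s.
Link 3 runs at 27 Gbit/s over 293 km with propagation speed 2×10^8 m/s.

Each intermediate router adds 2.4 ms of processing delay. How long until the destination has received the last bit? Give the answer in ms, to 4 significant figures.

L = 4700 bits.
Transmission delays (L/R per hop): 0.0618421, 0.000602564, 0.000174074 ms; sum = 0.0626187 ms.
Propagation delays (d/s per hop): 1.99, 30.5, 1.465 ms; sum = 33.955 ms.
Processing at 2 router(s): 2 × 2.4 ms = 4.8 ms.
End-to-end = 38.82 ms.

38.82 ms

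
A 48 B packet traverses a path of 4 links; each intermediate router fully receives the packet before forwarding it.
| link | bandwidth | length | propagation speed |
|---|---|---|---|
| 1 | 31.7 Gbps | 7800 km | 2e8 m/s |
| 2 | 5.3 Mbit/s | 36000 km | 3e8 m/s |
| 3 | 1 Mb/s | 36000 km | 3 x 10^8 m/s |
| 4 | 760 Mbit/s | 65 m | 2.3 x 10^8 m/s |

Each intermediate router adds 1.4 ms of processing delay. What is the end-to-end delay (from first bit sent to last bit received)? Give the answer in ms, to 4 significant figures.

283.7 ms

L = 48 × 8 = 384 bits.
Transmission delays (L/R per hop): 1.21136e-05, 0.0724528, 0.384, 0.000505263 ms; sum = 0.45697 ms.
Propagation delays (d/s per hop): 39, 120, 120, 0.000282609 ms; sum = 279 ms.
Processing at 3 router(s): 3 × 1.4 ms = 4.2 ms.
End-to-end = 283.7 ms.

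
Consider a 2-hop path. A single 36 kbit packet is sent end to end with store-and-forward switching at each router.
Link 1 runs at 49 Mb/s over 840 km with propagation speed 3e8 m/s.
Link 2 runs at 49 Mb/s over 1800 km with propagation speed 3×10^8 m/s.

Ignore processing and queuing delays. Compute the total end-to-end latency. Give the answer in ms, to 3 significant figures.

10.3 ms

L = 36000 bits.
Transmission delay per hop = L/R = 36000/49000000 = 0.734694 ms; 2 hops → 1.46939 ms.
Propagation delays (d/s per hop): 2.8, 6 ms; sum = 8.8 ms.
End-to-end = 10.3 ms.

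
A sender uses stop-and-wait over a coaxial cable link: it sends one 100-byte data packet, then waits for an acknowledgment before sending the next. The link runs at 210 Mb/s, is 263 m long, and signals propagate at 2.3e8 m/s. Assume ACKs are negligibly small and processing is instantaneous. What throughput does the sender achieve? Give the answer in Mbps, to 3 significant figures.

131 Mbps

t_tx = L/R = 800/210000000 = 3.80952e-06 s.
t_prop = 263/2.3e+08 = 1.14348e-06 s; RTT = 2.28696e-06 s.
Cycle = t_tx + RTT = 6.09648e-06 s.
Throughput = L / cycle = 800 / 6.09648e-06 = 131 Mbps.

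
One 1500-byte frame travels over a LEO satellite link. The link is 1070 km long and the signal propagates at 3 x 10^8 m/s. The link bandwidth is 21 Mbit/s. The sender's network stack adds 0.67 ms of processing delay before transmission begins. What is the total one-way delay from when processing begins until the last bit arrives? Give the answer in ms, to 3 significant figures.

L = 1500 × 8 = 12000 bits.
Transmission delay = L/R = 12000 / 21000000 = 0.571429 ms.
Propagation delay = d/s = 1070000 m / 300000000 m/s = 3.56667 ms.
Plus processing delay 0.67 ms = 0.67 ms.
Total = 4.81 ms.

4.81 ms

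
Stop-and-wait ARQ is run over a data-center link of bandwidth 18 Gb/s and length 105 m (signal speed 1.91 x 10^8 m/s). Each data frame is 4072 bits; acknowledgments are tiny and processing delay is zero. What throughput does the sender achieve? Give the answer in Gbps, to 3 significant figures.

t_tx = L/R = 4072/18000000000 = 2.26222e-07 s.
t_prop = 105/191000000 = 5.49738e-07 s; RTT = 1.09948e-06 s.
Cycle = t_tx + RTT = 1.3257e-06 s.
Throughput = L / cycle = 4072 / 1.3257e-06 = 3.07 Gbps.

3.07 Gbps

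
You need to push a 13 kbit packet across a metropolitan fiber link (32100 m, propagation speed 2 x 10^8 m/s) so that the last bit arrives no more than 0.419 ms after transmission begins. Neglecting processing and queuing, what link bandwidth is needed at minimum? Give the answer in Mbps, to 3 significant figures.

Propagation delay = 32100 / 200000000 = 0.1605 ms.
Transmission budget = 0.419 − 0.1605 = 0.2585 ms.
R ≥ L / t_tx = 13000 bits / 0.0002585 s = 50.3 Mbps.

50.3 Mbps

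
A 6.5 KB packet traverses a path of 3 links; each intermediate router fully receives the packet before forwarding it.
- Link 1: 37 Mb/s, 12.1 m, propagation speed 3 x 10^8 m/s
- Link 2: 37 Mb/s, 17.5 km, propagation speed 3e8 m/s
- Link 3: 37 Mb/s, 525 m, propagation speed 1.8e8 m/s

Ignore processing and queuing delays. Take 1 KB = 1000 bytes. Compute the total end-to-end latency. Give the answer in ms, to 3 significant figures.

4.28 ms

L = 52000 bits.
Transmission delay per hop = L/R = 52000/37000000 = 1.40541 ms; 3 hops → 4.21622 ms.
Propagation delays (d/s per hop): 4.03333e-05, 0.0583333, 0.00291667 ms; sum = 0.0612903 ms.
End-to-end = 4.28 ms.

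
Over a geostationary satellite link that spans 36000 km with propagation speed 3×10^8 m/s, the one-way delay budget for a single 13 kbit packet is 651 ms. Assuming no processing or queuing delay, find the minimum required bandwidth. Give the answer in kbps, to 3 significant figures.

24.5 kbps

Propagation delay = 36000000 / 300000000 = 120 ms.
Transmission budget = 651 − 120 = 531 ms.
R ≥ L / t_tx = 13000 bits / 0.531 s = 24.5 kbps.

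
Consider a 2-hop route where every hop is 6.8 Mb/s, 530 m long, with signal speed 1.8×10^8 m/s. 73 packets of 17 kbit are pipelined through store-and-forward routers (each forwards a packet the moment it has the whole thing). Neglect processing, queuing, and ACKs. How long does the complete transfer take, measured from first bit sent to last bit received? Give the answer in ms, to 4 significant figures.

185.0 ms

Per-hop transmission t_tx = L/R = 17000/6800000 = 2.5 ms.
Per-hop propagation t_prop = 530/180000000 = 0.00294444 ms.
Pipeline fill: first packet needs 2·t_tx to clear all hops; remaining 72 packets each add one t_tx.
Total = (2+73-1)·t_tx + 2·t_prop = 74·2.5 + 2·0.00294444 = 185.0 ms.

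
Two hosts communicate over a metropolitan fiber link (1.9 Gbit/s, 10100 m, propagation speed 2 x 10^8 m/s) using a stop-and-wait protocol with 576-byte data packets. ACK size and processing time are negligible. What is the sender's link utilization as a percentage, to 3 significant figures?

t_tx = L/R = 4608/1900000000 = 2.42526e-06 s.
t_prop = 10100/200000000 = 5.05e-05 s; RTT = 0.000101 s.
Cycle = t_tx + RTT = 0.000103425 s.
Utilization = t_tx / cycle = 2.42526e-06/0.000103425 = 2.34 %.

2.34 %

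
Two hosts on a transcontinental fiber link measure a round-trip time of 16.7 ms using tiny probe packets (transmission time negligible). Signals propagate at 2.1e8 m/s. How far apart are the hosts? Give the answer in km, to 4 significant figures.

One-way propagation = RTT/2 = 8.35 ms.
d = s × t = 210000000 × 0.00835 = 1754 km.

1754 km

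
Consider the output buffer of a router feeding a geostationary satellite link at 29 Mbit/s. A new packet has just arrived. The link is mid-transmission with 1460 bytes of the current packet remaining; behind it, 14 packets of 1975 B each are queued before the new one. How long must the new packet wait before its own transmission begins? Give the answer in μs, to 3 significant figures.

Each queued packet: L/R = 15800/29000000 = 544.828 μs.
14 queued → 7627.59 μs.
Plus remaining 11680 bits of current packet: 402.759 μs.
Queuing delay = 8030 μs.

8030 μs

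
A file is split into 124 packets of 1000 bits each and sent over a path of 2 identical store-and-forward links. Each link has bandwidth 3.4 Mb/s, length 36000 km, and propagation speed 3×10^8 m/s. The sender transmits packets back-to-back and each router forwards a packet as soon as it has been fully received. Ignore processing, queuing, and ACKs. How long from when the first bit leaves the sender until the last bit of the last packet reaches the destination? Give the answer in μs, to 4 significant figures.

276800 μs

Per-hop transmission t_tx = L/R = 1000/3400000 = 294.118 μs.
Per-hop propagation t_prop = 36000000/300000000 = 120000 μs.
Pipeline fill: first packet needs 2·t_tx to clear all hops; remaining 123 packets each add one t_tx.
Total = (2+124-1)·t_tx + 2·t_prop = 125·294.118 + 2·120000 = 276800 μs.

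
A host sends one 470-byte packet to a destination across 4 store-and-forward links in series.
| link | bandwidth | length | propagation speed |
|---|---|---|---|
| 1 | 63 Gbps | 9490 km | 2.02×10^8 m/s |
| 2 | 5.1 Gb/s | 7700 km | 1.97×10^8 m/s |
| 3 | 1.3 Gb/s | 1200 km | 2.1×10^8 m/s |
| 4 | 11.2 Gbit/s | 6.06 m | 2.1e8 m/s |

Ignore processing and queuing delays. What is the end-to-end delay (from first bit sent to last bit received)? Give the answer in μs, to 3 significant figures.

L = 470 × 8 = 3760 bits.
Transmission delays (L/R per hop): 0.0596825, 0.737255, 2.89231, 0.335714 μs; sum = 4.02496 μs.
Propagation delays (d/s per hop): 46980.2, 39086.3, 5714.29, 0.0288571 μs; sum = 91780.8 μs.
End-to-end = 91800 μs.

91800 μs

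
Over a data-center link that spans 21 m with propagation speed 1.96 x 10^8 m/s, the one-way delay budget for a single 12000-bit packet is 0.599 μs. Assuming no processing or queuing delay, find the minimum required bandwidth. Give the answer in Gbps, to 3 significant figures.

Propagation delay = 21 / 196000000 = 0.107143 μs.
Transmission budget = 0.599 − 0.107143 = 0.491857 μs.
R ≥ L / t_tx = 12000 bits / 4.91857e-07 s = 24.4 Gbps.

24.4 Gbps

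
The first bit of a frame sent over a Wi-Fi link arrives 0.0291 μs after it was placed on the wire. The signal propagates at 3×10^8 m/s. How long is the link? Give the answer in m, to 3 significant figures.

d = s × t_prop = 300000000 × 2.91e-08 = 8.73 m.

8.73 m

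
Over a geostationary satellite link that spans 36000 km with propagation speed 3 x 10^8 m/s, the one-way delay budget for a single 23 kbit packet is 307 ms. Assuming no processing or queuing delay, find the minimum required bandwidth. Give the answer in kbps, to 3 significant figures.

Propagation delay = 36000000 / 300000000 = 120 ms.
Transmission budget = 307 − 120 = 187 ms.
R ≥ L / t_tx = 23000 bits / 0.187 s = 123 kbps.

123 kbps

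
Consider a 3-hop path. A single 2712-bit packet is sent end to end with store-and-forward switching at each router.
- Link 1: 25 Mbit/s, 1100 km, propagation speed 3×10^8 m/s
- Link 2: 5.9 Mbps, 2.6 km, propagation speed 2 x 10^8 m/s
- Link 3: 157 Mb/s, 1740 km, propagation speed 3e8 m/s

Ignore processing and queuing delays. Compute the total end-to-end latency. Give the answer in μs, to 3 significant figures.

Transmission delays (L/R per hop): 108.48, 459.661, 17.2739 μs; sum = 585.415 μs.
Propagation delays (d/s per hop): 3666.67, 13, 5800 μs; sum = 9479.67 μs.
End-to-end = 10100 μs.

10100 μs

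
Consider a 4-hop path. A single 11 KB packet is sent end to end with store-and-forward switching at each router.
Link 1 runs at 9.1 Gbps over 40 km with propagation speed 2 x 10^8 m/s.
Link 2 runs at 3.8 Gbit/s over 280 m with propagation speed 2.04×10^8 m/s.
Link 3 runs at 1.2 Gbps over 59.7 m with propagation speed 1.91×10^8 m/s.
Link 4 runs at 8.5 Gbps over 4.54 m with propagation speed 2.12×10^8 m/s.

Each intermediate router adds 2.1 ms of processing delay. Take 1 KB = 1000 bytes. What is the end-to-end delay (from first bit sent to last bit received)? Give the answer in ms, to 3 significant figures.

L = 88000 bits.
Transmission delays (L/R per hop): 0.00967033, 0.0231579, 0.0733333, 0.0103529 ms; sum = 0.116514 ms.
Propagation delays (d/s per hop): 0.2, 0.00137255, 0.000312565, 2.14151e-05 ms; sum = 0.201707 ms.
Processing at 3 router(s): 3 × 2.1 ms = 6.3 ms.
End-to-end = 6.62 ms.

6.62 ms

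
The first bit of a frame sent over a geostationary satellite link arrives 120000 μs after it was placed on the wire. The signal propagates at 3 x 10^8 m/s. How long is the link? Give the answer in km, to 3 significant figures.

d = s × t_prop = 300000000 × 0.12 = 36000 km.

36000 km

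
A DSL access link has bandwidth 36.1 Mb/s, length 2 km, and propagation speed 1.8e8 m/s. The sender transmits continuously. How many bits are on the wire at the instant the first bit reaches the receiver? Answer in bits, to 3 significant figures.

401 bits

Propagation delay = 2000 / 180000000 = 1.11111e-05 s.
BDP = R × t_prop = 36100000 × 1.11111e-05 = 401.111 bits.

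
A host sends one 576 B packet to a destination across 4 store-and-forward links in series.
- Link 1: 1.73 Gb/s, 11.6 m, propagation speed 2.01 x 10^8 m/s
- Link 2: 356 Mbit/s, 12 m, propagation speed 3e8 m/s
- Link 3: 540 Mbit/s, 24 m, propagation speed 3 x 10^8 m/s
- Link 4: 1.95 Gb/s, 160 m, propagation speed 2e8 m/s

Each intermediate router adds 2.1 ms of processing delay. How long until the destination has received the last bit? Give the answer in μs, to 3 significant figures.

L = 576 × 8 = 4608 bits.
Transmission delays (L/R per hop): 2.66358, 12.9438, 8.53333, 2.36308 μs; sum = 26.5038 μs.
Propagation delays (d/s per hop): 0.0577114, 0.04, 0.08, 0.8 μs; sum = 0.977711 μs.
Processing at 3 router(s): 3 × 2.1 ms = 6300 μs.
End-to-end = 6330 μs.

6330 μs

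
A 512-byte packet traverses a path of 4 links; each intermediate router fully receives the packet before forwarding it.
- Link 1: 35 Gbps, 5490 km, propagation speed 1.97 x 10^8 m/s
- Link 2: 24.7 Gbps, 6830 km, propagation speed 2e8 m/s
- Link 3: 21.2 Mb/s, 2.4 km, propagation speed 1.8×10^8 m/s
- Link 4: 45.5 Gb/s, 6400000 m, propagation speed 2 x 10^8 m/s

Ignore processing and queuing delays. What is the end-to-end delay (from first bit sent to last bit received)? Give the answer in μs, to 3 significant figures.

94200 μs

L = 512 × 8 = 4096 bits.
Transmission delays (L/R per hop): 0.117029, 0.16583, 193.208, 0.090022 μs; sum = 193.58 μs.
Propagation delays (d/s per hop): 27868, 34150, 13.3333, 32000 μs; sum = 94031.4 μs.
End-to-end = 94200 μs.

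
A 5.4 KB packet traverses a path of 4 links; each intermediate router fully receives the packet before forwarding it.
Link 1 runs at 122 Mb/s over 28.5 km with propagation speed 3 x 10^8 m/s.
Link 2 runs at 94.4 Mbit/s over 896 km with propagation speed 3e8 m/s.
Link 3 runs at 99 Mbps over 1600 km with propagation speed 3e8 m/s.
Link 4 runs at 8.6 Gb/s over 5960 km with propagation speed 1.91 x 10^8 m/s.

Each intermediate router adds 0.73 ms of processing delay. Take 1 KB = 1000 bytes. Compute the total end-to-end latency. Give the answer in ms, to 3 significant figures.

43.1 ms

L = 43200 bits.
Transmission delays (L/R per hop): 0.354098, 0.457627, 0.436364, 0.00502326 ms; sum = 1.25311 ms.
Propagation delays (d/s per hop): 0.095, 2.98667, 5.33333, 31.2042 ms; sum = 39.6192 ms.
Processing at 3 router(s): 3 × 0.73 ms = 2.19 ms.
End-to-end = 43.1 ms.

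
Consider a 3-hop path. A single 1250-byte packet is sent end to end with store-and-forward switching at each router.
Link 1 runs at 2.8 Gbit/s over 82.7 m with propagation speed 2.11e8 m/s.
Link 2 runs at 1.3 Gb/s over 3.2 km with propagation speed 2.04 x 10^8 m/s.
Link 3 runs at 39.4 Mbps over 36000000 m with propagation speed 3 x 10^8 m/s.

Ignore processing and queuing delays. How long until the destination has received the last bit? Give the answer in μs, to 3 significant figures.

L = 1250 × 8 = 10000 bits.
Transmission delays (L/R per hop): 3.57143, 7.69231, 253.807 μs; sum = 265.071 μs.
Propagation delays (d/s per hop): 0.391943, 15.6863, 120000 μs; sum = 120016 μs.
End-to-end = 120000 μs.

120000 μs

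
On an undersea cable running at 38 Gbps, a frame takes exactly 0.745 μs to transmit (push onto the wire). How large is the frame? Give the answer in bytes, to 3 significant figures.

L = R × t_tx = 38000000000 b/s × 7.45e-07 s = 28310 bits.
In bytes: 28310 / 8 = 3540 bytes.

3540 bytes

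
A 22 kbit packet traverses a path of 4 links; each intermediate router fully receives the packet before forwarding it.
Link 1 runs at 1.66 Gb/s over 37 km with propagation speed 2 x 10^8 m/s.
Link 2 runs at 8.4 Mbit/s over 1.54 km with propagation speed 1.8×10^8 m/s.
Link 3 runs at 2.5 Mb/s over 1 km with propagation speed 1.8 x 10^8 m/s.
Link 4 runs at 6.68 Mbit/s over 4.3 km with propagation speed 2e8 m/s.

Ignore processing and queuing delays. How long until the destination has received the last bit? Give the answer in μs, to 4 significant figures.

L = 22000 bits.
Transmission delays (L/R per hop): 13.253, 2619.05, 8800, 3293.41 μs; sum = 14725.7 μs.
Propagation delays (d/s per hop): 185, 8.55556, 5.55556, 21.5 μs; sum = 220.611 μs.
End-to-end = 14950 μs.

14950 μs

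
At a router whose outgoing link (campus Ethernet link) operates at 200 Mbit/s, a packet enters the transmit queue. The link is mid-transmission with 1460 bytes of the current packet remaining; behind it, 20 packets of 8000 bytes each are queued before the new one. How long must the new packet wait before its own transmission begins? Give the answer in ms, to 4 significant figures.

Each queued packet: L/R = 64000/200000000 = 0.32 ms.
20 queued → 6.4 ms.
Plus remaining 11680 bits of current packet: 0.0584 ms.
Queuing delay = 6.458 ms.

6.458 ms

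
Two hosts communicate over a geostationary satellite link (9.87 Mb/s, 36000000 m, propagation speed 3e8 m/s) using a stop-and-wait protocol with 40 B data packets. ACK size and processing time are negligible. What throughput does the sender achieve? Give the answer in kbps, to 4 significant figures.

t_tx = L/R = 320/9870000 = 3.24215e-05 s.
t_prop = 36000000/300000000 = 0.12 s; RTT = 0.24 s.
Cycle = t_tx + RTT = 0.240032 s.
Throughput = L / cycle = 320 / 0.240032 = 1.333 kbps.

1.333 kbps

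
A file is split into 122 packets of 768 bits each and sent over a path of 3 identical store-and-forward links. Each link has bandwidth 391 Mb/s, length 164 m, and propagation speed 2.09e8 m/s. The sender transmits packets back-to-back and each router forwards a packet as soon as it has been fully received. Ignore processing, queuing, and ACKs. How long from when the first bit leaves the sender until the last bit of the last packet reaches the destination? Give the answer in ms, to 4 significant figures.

0.2459 ms

Per-hop transmission t_tx = L/R = 768/391000000 = 0.00196419 ms.
Per-hop propagation t_prop = 164/209000000 = 0.000784689 ms.
Pipeline fill: first packet needs 3·t_tx to clear all hops; remaining 121 packets each add one t_tx.
Total = (3+122-1)·t_tx + 3·t_prop = 124·0.00196419 + 3·0.000784689 = 0.2459 ms.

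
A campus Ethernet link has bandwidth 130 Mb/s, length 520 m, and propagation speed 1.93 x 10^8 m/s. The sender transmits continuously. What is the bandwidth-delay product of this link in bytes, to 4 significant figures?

Propagation delay = 520 / 193000000 = 2.6943e-06 s.
BDP = R × t_prop = 130000000 × 2.6943e-06 = 350.259 bits.
In bytes: 350.259/8 = 43.78 bytes.

43.78 bytes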